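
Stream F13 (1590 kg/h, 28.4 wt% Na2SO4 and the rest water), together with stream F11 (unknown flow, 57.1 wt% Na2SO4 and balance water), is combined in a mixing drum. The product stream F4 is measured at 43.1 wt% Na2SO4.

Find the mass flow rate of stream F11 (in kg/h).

1670 kg/h

Let F11 be the unknown flow. Total out = 1590 + F11.
Na2SO4 balance: 451.56 + 0.571·F11 = 0.431·(1590 + F11)
(0.571 − 0.431)·F11 = 0.431×1590 − 451.56 = 233.73
F11 = 233.73 / 0.140 = 1669.5 kg/h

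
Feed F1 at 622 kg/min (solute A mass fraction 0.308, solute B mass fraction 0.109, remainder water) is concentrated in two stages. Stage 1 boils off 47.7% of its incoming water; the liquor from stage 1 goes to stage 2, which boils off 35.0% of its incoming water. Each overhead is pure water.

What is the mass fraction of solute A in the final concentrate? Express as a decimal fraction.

0.501

water in feed = 622×0.583 = 362.63 kg/min.
After stage 1: water left = (1−0.477)×362.63 = 189.65; stream total = 449.03 kg/min.
After stage 2: water left = (1−0.350)×189.65 = 123.27; final concentrate = 382.65 kg/min.
solute A fraction = 191.58/382.65 = 0.501.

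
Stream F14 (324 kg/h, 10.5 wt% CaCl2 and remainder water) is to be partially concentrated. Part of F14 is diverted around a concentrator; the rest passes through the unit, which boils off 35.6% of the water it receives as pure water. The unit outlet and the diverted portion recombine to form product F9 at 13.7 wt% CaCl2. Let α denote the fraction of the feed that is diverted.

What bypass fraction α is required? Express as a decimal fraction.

0.267

All 324×0.105 = 34.02 kg/h of CaCl2 reaches F9, so F9 = 34.02/0.137 = 248.32 kg/h and vapour = 75.679 kg/h.
The evaporator receives (1−α)·324 of feed at 0.895 water and removes 0.356 of that water:
0.356×0.895×(1−α)×324 = 75.679
(1−α) = 75.679/103.23 = 0.7331;  α = 0.2669.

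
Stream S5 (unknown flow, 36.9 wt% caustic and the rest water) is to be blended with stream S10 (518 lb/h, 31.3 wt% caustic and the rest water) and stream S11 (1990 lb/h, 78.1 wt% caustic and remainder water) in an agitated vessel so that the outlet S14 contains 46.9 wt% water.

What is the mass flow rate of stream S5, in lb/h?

Let S5 be the unknown flow. Total out = 2508 + S5.
water balance: 791.68 + 0.631·S5 = 0.469·(2508 + S5)
(0.631 − 0.469)·S5 = 0.469×2508 − 791.68 = 384.58
S5 = 384.58 / 0.162 = 2373.9 lb/h

2374 lb/h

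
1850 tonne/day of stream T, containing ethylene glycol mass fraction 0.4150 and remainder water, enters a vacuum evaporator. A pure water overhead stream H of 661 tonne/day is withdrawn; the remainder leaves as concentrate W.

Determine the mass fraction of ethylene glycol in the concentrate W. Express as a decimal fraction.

0.6457

ethylene glycol is not removed: 1850×0.415 = 767.75 tonne/day of ethylene glycol enters W.
Concentrate = 1850 − 661 = 1189 tonne/day.
Mass fraction = 767.75/1189 = 0.6457.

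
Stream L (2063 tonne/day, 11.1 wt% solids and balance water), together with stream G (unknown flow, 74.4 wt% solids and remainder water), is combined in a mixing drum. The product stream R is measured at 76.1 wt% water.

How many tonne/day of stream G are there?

Let G be the unknown flow. Total out = 2063 + G.
water balance: 1834 + 0.256·G = 0.761·(2063 + G)
(0.256 − 0.761)·G = 0.761×2063 − 1834 = -264.06
G = -264.06 / -0.505 = 522.9 tonne/day

522.9 tonne/day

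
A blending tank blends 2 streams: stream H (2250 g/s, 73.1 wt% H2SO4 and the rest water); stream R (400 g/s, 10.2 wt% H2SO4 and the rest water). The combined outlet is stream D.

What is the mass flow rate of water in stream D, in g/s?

water out = water in = 2250×0.269 + 400×0.898 = 964.45 g/s.

964.5 g/s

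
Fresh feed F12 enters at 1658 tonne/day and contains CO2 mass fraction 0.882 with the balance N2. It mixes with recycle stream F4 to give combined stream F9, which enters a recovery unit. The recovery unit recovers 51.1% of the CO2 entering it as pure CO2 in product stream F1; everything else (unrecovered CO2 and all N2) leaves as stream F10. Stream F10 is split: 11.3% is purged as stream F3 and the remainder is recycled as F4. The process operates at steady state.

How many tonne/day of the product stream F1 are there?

1320 tonne/day

CO2 in F9: m_A = 1658×0.882 + (1−0.113)·(1−0.511)·m_A, so m_A = 1462.4/0.5663 = 2582.5 tonne/day.
Product F1 = 0.511×2582.5 = 1319.7 tonne/day.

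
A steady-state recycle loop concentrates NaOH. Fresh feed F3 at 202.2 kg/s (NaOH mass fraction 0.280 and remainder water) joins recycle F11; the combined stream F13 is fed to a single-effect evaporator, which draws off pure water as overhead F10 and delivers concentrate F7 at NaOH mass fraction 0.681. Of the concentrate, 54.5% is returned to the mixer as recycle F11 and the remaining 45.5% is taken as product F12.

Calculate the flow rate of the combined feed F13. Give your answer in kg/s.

301.8 kg/s

Overall NaOH balance (none leaves overhead): NaOH in fresh feed = NaOH in product, i.e. 202.2×0.280 = (1−0.545)·F7·0.681.
F7 = 56.616/(0.681×0.455) = 182.72 kg/s.
Recycle F11 = 0.545×182.72 = 99.581 kg/s.
Combined feed F13 = 202.2 + 99.581 = 301.78 kg/s.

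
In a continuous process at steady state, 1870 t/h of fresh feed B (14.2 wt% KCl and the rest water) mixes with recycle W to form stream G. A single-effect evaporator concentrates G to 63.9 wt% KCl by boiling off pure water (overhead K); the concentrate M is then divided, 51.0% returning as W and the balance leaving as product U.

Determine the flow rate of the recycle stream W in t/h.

432.5 t/h

Overall KCl balance (none leaves overhead): KCl in fresh feed = KCl in product, i.e. 1870×0.142 = (1−0.510)·M·0.639.
M = 265.54/(0.639×0.490) = 848.07 t/h.
Recycle W = 0.510×848.07 = 432.52 t/h.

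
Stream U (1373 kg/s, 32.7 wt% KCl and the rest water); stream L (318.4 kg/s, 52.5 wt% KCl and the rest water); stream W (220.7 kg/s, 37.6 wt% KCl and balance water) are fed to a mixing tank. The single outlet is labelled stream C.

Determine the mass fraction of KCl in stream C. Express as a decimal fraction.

0.366

Total flow out = 1373 + 318.4 + 220.7 = 1912.1 kg/s.
KCl in = 1373×0.327 + 318.4×0.525 + 220.7×0.376 = 699.11 kg/s.
KCl mass fraction in C = 699.11/1912.1 = 0.366.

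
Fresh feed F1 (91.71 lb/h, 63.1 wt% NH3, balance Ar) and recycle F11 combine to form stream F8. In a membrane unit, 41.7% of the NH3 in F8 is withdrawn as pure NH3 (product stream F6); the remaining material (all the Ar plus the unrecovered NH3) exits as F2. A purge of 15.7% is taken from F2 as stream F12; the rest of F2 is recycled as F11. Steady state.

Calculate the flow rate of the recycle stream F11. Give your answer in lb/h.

Ar enters only via F1 and leaves only via the purge: 91.71×0.369 = 0.157×(Ar in F2), and the membrane unit passes all Ar, so Ar in F8 = Ar in F2 = 215.55 lb/h.
NH3 in F8: m_A = 91.71×0.631 + (1−0.157)·(1−0.417)·m_A, so m_A = 57.869/0.5085 = 113.8 lb/h.
F2 = (1−0.417)×113.8 + 215.55 = 281.89 lb/h.
Recycle F11 = (1−0.157)×281.89 = 237.63 lb/h.

237.6 lb/h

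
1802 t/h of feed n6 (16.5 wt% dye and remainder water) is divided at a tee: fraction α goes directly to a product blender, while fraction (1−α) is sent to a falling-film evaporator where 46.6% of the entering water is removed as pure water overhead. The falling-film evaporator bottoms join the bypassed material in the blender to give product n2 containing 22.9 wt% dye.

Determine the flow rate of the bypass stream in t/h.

507.7 t/h

All 1802×0.165 = 297.33 t/h of dye reaches n2, so n2 = 297.33/0.229 = 1298.4 t/h and vapour = 503.62 t/h.
The evaporator receives (1−α)·1802 of feed at 0.835 water and removes 0.466 of that water:
0.466×0.835×(1−α)×1802 = 503.62
(1−α) = 503.62/701.18 = 0.7182;  α = 0.2818.
Bypass flow = 0.2818×1802 = 507.72 t/h.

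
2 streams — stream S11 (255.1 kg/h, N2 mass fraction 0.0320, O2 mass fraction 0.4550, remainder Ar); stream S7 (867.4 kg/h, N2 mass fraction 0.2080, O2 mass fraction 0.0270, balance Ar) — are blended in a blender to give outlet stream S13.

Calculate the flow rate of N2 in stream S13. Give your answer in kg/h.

N2 out = N2 in = 255.1×0.032 + 867.4×0.208 = 188.58 kg/h.

188.6 kg/h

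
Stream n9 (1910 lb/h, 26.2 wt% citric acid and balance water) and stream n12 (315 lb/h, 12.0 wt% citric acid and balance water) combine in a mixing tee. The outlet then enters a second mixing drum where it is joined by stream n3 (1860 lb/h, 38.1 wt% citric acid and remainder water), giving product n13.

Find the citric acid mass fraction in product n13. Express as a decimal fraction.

Overall, product flow = 4085 lb/h.
citric acid in = 1910×0.262 + 315×0.120 + 1860×0.381 = 1246.9 lb/h.
citric acid fraction in n13 = 0.3052.

0.3052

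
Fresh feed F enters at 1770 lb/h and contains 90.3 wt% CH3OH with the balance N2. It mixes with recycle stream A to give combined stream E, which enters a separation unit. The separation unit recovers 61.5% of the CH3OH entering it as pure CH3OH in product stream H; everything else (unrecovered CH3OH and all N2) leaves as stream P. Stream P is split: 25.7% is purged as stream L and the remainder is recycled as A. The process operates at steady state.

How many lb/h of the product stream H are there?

CH3OH in E: m_A = 1770×0.903 + (1−0.257)·(1−0.615)·m_A, so m_A = 1598.3/0.7139 = 2238.7 lb/h.
Product H = 0.615×2238.7 = 1376.8 lb/h.

1377 lb/h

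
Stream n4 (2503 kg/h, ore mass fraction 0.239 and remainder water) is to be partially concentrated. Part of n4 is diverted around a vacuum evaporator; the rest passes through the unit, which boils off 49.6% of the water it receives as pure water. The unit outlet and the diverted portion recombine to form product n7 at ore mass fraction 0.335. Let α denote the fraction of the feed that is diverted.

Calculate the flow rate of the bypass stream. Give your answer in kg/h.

602.7 kg/h

All 2503×0.239 = 598.22 kg/h of ore reaches n7, so n7 = 598.22/0.335 = 1785.7 kg/h and vapour = 717.28 kg/h.
The evaporator receives (1−α)·2503 of feed at 0.761 water and removes 0.496 of that water:
0.496×0.761×(1−α)×2503 = 717.28
(1−α) = 717.28/944.77 = 0.7592;  α = 0.2408.
Bypass flow = 0.2408×2503 = 602.71 kg/h.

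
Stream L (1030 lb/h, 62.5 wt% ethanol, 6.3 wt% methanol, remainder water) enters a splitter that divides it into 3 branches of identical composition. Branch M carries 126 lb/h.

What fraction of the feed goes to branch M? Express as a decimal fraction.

0.122

Fraction to M = 126/1030 = 0.1223.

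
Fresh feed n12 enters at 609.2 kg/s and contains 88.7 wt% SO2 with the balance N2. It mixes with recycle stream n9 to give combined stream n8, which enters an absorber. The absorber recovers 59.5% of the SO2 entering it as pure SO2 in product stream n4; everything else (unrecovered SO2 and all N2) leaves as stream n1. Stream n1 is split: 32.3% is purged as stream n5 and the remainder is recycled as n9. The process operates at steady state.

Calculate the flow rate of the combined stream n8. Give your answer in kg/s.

957.6 kg/s

N2 enters only via n12 and leaves only via the purge: 609.2×0.113 = 0.323×(N2 in n1), and the absorber passes all N2, so N2 in n8 = N2 in n1 = 213.13 kg/s.
SO2 in n8: m_A = 609.2×0.887 + (1−0.323)·(1−0.595)·m_A, so m_A = 540.36/0.7258 = 744.49 kg/s.
n8 = 744.49 + 213.13 = 957.61 kg/s.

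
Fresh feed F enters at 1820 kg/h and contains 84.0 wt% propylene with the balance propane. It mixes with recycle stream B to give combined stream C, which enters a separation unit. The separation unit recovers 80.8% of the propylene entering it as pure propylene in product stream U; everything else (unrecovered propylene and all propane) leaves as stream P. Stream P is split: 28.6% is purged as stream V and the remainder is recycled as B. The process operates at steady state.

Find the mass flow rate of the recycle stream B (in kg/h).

propane enters only via F and leaves only via the purge: 1820×0.160 = 0.286×(propane in P), and the separation unit passes all propane, so propane in C = propane in P = 1018.2 kg/h.
propylene in C: m_A = 1820×0.840 + (1−0.286)·(1−0.808)·m_A, so m_A = 1528.8/0.8629 = 1771.7 kg/h.
P = (1−0.808)×1771.7 + 1018.2 = 1358.3 kg/h.
Recycle B = (1−0.286)×1358.3 = 969.86 kg/h.

969.9 kg/h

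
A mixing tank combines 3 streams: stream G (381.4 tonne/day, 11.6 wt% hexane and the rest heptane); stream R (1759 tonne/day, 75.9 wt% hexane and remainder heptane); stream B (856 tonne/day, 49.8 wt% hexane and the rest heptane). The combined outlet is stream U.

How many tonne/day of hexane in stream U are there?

1806 tonne/day

hexane out = hexane in = 381.4×0.116 + 1759×0.759 + 856×0.498 = 1805.6 tonne/day.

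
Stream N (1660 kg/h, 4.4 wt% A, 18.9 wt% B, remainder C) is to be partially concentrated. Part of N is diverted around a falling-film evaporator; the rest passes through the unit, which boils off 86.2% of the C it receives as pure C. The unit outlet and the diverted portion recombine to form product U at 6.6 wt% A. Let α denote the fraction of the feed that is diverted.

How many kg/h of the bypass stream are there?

All 1660×0.044 = 73.04 kg/h of A reaches U, so U = 73.04/0.066 = 1106.7 kg/h and vapour = 553.33 kg/h.
The evaporator receives (1−α)·1660 of feed at 0.767 C and removes 0.862 of that C:
0.862×0.767×(1−α)×1660 = 553.33
(1−α) = 553.33/1097.5 = 0.5042;  α = 0.4958.
Bypass flow = 0.4958×1660 = 823.08 kg/h.

823.1 kg/h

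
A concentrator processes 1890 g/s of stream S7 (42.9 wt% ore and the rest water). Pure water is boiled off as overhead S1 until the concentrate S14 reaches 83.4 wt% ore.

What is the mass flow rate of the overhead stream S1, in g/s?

ore is conserved: 1890×0.429 = 810.81 g/s all reports to the concentrate.
Concentrate = 810.81/(target fraction) = 972.19 g/s.
Overhead = 1890 − 972.19 = 917.81 g/s.

917.8 g/s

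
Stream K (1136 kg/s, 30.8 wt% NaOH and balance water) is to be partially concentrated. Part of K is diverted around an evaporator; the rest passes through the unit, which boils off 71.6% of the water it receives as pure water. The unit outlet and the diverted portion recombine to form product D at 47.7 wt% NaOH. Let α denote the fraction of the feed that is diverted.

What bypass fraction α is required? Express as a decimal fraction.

All 1136×0.308 = 349.89 kg/s of NaOH reaches D, so D = 349.89/0.477 = 733.52 kg/s and vapour = 402.48 kg/s.
The evaporator receives (1−α)·1136 of feed at 0.692 water and removes 0.716 of that water:
0.716×0.692×(1−α)×1136 = 402.48
(1−α) = 402.48/562.86 = 0.7151;  α = 0.2849.

0.285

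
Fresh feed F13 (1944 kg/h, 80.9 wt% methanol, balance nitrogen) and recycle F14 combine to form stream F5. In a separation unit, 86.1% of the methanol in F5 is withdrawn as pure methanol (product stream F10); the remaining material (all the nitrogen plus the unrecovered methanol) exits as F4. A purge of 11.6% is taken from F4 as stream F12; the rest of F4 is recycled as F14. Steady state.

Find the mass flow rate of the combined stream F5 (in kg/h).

4994 kg/h

nitrogen enters only via F13 and leaves only via the purge: 1944×0.191 = 0.116×(nitrogen in F4), and the separation unit passes all nitrogen, so nitrogen in F5 = nitrogen in F4 = 3200.9 kg/h.
methanol in F5: m_A = 1944×0.809 + (1−0.116)·(1−0.861)·m_A, so m_A = 1572.7/0.8771 = 1793 kg/h.
F5 = 1793 + 3200.9 = 4993.9 kg/h.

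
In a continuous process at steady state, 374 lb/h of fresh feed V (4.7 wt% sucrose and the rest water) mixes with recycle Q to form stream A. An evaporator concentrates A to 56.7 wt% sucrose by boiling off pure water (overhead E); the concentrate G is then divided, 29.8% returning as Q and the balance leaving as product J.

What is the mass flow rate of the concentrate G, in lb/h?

44.16 lb/h

Overall sucrose balance (none leaves overhead): sucrose in fresh feed = sucrose in product, i.e. 374×0.047 = (1−0.298)·G·0.567.
G = 17.578/(0.567×0.702) = 44.162 lb/h.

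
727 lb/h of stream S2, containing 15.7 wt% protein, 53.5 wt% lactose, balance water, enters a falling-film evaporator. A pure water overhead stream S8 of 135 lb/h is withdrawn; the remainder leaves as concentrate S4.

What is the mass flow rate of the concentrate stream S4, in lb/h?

592 lb/h

Concentrate = 727 − 135 = 592 lb/h.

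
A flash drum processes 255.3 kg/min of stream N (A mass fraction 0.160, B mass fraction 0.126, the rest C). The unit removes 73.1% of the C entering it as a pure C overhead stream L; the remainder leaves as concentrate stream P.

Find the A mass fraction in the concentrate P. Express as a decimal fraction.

A is not removed: 255.3×0.160 = 40.848 kg/min of A enters P.
C entering = 255.3×0.714 = 182.28 kg/min; overhead removed = 0.731×182.28 = 133.25 kg/min.
Concentrate = 255.3 − 133.25 = 122.05 kg/min.
Mass fraction = 40.848/122.05 = 0.335.

0.335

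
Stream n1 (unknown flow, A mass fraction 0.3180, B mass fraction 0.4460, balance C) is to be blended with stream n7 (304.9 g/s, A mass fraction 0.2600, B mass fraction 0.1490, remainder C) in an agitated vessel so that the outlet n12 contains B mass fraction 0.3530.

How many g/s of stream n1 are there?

Let n1 be the unknown flow. Total out = 304.9 + n1.
B balance: 45.43 + 0.446·n1 = 0.353·(304.9 + n1)
(0.446 − 0.353)·n1 = 0.353×304.9 − 45.43 = 62.2
n1 = 62.2 / 0.093 = 668.81 g/s

668.8 g/s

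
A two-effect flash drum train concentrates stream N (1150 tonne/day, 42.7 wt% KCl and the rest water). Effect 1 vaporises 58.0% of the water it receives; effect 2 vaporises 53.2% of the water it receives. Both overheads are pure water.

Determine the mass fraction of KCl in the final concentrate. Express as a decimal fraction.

water in feed = 1150×0.573 = 658.95 tonne/day.
After stage 1: water left = (1−0.580)×658.95 = 276.76; stream total = 767.81 tonne/day.
After stage 2: water left = (1−0.532)×276.76 = 129.52; final concentrate = 620.57 tonne/day.
KCl fraction = 491.05/620.57 = 0.791.

0.791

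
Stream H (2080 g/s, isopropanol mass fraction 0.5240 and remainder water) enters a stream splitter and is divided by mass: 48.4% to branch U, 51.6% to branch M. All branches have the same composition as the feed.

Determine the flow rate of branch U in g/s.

1007 g/s

Branch U flow = 0.484×2080 = 1006.7 g/s.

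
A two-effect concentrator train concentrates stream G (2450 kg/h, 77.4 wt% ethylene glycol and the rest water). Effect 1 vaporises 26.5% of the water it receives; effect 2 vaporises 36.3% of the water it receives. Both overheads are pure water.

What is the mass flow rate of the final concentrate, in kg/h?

2156 kg/h

water in feed = 2450×0.226 = 553.7 kg/h.
After stage 1: water left = (1−0.265)×553.7 = 406.97; stream total = 2303.3 kg/h.
After stage 2: water left = (1−0.363)×406.97 = 259.24; final concentrate = 2155.5 kg/h.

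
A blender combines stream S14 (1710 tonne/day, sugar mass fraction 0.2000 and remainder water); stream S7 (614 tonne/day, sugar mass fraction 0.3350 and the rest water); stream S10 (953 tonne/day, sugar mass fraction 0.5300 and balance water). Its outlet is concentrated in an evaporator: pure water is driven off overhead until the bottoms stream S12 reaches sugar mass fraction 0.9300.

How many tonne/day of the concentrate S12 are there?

sugar entering = 1710×0.200 + 614×0.335 + 953×0.530 = 1052.8 tonne/day.
All sugar reports to S12, so S12 = 1052.8/0.930 = 1132 tonne/day.

1132 tonne/day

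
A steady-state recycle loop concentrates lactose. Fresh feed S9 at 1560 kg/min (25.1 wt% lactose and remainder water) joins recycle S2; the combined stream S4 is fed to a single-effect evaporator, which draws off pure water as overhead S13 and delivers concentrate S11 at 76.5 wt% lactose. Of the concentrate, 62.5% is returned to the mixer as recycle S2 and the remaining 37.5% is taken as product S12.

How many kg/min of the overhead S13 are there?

Overall lactose balance (none leaves overhead): lactose in fresh feed = lactose in product, i.e. 1560×0.251 = (1−0.625)·S11·0.765.
S11 = 391.56/(0.765×0.375) = 1364.9 kg/min.
Recycle S2 = 0.625×1364.9 = 853.07 kg/min.
Combined feed S4 = 1560 + 853.07 = 2413.1 kg/min.
Overhead S13 = S4 − S11 = 2413.1 − 1364.9 = 1048.2 kg/min.

1048 kg/min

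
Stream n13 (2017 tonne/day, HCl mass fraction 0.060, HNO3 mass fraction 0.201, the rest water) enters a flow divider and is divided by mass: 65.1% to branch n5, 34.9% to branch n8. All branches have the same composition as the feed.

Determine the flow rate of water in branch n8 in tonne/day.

520.2 tonne/day

Branch n8 total = 0.349×2017 = 703.93 tonne/day.
water in n8 = 0.739×703.93 = 520.21 tonne/day.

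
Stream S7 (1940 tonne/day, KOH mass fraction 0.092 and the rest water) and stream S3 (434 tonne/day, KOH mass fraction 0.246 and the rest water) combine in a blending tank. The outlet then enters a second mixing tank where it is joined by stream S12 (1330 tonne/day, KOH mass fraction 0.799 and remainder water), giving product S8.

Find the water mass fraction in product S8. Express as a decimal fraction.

0.636

Overall, product flow = 3704 tonne/day.
water in = 1940×0.908 + 434×0.754 + 1330×0.201 = 2356.1 tonne/day.
water fraction in S8 = 0.636.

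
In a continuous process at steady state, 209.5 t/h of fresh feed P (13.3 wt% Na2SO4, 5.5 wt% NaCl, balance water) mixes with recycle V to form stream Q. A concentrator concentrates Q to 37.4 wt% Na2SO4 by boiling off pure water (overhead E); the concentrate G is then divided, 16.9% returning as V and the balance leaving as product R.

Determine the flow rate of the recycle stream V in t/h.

15.15 t/h

Overall Na2SO4 balance (none leaves overhead): Na2SO4 in fresh feed = Na2SO4 in product, i.e. 209.5×0.133 = (1−0.169)·G·0.374.
G = 27.864/(0.374×0.831) = 89.653 t/h.
Recycle V = 0.169×89.653 = 15.151 t/h.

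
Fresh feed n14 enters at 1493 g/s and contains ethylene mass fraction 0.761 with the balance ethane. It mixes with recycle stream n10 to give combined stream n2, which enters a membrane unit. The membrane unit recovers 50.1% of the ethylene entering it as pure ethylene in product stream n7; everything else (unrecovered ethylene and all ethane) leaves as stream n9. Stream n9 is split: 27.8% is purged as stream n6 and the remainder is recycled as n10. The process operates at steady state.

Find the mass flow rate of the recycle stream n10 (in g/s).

ethane enters only via n14 and leaves only via the purge: 1493×0.239 = 0.278×(ethane in n9), and the membrane unit passes all ethane, so ethane in n2 = ethane in n9 = 1283.6 g/s.
ethylene in n2: m_A = 1493×0.761 + (1−0.278)·(1−0.501)·m_A, so m_A = 1136.2/0.6397 = 1776 g/s.
n9 = (1−0.501)×1776 + 1283.6 = 2169.8 g/s.
Recycle n10 = (1−0.278)×2169.8 = 1566.6 g/s.

1567 g/s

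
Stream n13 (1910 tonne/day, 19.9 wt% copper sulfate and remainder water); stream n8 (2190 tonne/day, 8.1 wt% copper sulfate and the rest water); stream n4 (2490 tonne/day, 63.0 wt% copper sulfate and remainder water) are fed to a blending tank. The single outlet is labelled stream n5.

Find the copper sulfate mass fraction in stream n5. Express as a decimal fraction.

Total flow out = 1910 + 2190 + 2490 = 6590 tonne/day.
copper sulfate in = 1910×0.199 + 2190×0.081 + 2490×0.630 = 2126.2 tonne/day.
copper sulfate mass fraction in n5 = 2126.2/6590 = 0.323.

0.323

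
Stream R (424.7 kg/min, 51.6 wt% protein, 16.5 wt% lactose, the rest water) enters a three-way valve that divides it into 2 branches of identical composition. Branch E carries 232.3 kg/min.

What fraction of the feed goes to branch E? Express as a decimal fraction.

0.547

Fraction to E = 232.3/424.7 = 0.5470.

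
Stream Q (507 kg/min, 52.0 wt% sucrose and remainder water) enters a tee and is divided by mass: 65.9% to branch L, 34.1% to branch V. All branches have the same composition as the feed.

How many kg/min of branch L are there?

334.1 kg/min

Branch L flow = 0.659×507 = 334.11 kg/min.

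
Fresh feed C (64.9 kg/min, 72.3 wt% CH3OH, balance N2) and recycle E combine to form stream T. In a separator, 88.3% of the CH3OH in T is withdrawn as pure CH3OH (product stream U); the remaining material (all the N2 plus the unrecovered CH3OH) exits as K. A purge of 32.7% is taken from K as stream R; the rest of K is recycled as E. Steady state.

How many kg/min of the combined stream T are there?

N2 enters only via C and leaves only via the purge: 64.9×0.277 = 0.327×(N2 in K), and the separator passes all N2, so N2 in T = N2 in K = 54.976 kg/min.
CH3OH in T: m_A = 64.9×0.723 + (1−0.327)·(1−0.883)·m_A, so m_A = 46.923/0.9213 = 50.933 kg/min.
T = 50.933 + 54.976 = 105.91 kg/min.

105.9 kg/min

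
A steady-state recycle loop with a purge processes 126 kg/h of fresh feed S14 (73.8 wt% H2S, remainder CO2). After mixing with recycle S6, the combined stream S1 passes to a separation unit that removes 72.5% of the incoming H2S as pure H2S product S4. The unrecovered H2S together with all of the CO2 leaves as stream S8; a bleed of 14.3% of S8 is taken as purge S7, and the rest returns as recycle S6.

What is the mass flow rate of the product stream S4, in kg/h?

88.2 kg/h

H2S in S1: m_A = 126×0.738 + (1−0.143)·(1−0.725)·m_A, so m_A = 92.988/0.7643 = 121.66 kg/h.
Product S4 = 0.725×121.66 = 88.204 kg/h.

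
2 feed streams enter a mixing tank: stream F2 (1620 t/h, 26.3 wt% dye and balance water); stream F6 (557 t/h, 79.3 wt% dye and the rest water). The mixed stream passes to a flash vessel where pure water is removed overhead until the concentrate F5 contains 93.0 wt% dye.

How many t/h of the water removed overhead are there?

dye entering = 1620×0.263 + 557×0.793 = 867.76 t/h.
All dye reports to F5, so F5 = 867.76/0.930 = 933.08 t/h.
Total feed = 2177 t/h; overhead = 2177 − 933.08 = 1243.9 t/h.

1244 t/h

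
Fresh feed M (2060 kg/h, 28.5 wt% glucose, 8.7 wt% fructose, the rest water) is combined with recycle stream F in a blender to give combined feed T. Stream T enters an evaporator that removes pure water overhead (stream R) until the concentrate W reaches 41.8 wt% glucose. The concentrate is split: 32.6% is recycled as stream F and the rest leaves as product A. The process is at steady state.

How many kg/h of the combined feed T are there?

Overall glucose balance (none leaves overhead): glucose in fresh feed = glucose in product, i.e. 2060×0.285 = (1−0.326)·W·0.418.
W = 587.1/(0.418×0.674) = 2083.9 kg/h.
Recycle F = 0.326×2083.9 = 679.35 kg/h.
Combined feed T = 2060 + 679.35 = 2739.3 kg/h.

2739 kg/h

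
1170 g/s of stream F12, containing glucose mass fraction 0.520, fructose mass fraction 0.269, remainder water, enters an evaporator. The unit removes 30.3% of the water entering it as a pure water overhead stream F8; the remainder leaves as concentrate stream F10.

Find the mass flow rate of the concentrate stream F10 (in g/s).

water entering = 1170×0.211 = 246.87 g/s; overhead removed = 0.303×246.87 = 74.802 g/s.
Concentrate = 1170 − 74.802 = 1095.2 g/s.

1095 g/s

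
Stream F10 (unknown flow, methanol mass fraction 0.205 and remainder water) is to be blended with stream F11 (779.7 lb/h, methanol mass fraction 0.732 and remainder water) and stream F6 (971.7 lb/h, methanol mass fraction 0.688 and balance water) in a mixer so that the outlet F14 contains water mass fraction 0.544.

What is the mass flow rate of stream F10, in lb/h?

1756 lb/h

Let F10 be the unknown flow. Total out = 1751.4 + F10.
water balance: 512.13 + 0.795·F10 = 0.544·(1751.4 + F10)
(0.795 − 0.544)·F10 = 0.544×1751.4 − 512.13 = 440.63
F10 = 440.63 / 0.251 = 1755.5 lb/h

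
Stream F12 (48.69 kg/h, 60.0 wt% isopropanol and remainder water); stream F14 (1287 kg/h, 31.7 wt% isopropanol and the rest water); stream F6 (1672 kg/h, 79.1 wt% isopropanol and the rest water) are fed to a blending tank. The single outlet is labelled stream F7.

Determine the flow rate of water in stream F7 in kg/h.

water out = water in = 48.69×0.400 + 1287×0.683 + 1672×0.209 = 1247.9 kg/h.

1248 kg/h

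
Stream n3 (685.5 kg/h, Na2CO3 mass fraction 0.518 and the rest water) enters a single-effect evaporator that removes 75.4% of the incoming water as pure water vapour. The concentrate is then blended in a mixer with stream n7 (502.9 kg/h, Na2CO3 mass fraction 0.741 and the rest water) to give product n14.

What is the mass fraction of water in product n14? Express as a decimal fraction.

0.225

Vapour removed = 0.754×0.482×685.5 = 249.13 kg/h; concentrate = 436.37 kg/h.
water reaching the mixer = 81.281 (from concentrate) + 502.9×0.259 = 211.53 kg/h.
Product flow = 436.37 + 502.9 = 939.27 kg/h; water fraction = 0.225.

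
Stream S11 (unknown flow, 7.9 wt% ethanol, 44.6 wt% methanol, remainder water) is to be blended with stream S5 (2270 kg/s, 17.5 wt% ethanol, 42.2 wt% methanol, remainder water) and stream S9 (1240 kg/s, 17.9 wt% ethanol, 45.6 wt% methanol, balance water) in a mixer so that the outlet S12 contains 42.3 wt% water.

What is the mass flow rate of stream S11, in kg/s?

2256 kg/s

Let S11 be the unknown flow. Total out = 3510 + S11.
water balance: 1367.4 + 0.475·S11 = 0.423·(3510 + S11)
(0.475 − 0.423)·S11 = 0.423×3510 − 1367.4 = 117.32
S11 = 117.32 / 0.052 = 2256.2 kg/s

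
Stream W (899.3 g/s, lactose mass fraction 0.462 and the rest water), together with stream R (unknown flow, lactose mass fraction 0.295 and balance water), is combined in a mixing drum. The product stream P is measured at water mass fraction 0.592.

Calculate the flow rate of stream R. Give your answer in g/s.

429.8 g/s

Let R be the unknown flow. Total out = 899.3 + R.
water balance: 483.82 + 0.705·R = 0.592·(899.3 + R)
(0.705 − 0.592)·R = 0.592×899.3 − 483.82 = 48.562
R = 48.562 / 0.113 = 429.75 g/s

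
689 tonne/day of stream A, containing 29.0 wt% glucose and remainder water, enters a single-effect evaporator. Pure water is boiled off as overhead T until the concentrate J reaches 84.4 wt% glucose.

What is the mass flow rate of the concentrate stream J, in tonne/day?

236.7 tonne/day

glucose is conserved: 689×0.290 = 199.81 tonne/day all reports to the concentrate.
Concentrate = 199.81/(target fraction) = 236.74 tonne/day.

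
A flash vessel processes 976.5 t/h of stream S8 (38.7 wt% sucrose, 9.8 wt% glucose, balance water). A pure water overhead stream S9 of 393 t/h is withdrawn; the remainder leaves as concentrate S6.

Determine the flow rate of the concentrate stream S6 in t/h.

Concentrate = 976.5 − 393 = 583.5 t/h.

583.5 t/h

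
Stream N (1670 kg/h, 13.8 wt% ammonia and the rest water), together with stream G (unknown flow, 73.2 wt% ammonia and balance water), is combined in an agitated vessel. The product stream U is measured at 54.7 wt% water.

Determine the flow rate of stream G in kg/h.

Let G be the unknown flow. Total out = 1670 + G.
water balance: 1439.5 + 0.268·G = 0.547·(1670 + G)
(0.268 − 0.547)·G = 0.547×1670 − 1439.5 = -526.05
G = -526.05 / -0.279 = 1885.5 kg/h

1885 kg/h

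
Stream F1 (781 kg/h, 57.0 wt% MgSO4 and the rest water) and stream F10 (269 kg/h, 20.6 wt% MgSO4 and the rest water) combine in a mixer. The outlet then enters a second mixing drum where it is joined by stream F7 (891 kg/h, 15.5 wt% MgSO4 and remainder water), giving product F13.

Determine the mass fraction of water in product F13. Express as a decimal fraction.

0.671

Overall, product flow = 1941 kg/h.
water in = 781×0.430 + 269×0.794 + 891×0.845 = 1302.3 kg/h.
water fraction in F13 = 0.671.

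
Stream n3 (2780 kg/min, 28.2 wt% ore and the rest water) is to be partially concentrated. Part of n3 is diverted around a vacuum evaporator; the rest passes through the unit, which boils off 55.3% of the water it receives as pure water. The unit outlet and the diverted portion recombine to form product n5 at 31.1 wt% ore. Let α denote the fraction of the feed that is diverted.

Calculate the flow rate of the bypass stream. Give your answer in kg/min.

2127 kg/min

All 2780×0.282 = 783.96 kg/min of ore reaches n5, so n5 = 783.96/0.311 = 2520.8 kg/min and vapour = 259.23 kg/min.
The evaporator receives (1−α)·2780 of feed at 0.718 water and removes 0.553 of that water:
0.553×0.718×(1−α)×2780 = 259.23
(1−α) = 259.23/1103.8 = 0.2348;  α = 0.7652.
Bypass flow = 0.7652×2780 = 2127.1 kg/min.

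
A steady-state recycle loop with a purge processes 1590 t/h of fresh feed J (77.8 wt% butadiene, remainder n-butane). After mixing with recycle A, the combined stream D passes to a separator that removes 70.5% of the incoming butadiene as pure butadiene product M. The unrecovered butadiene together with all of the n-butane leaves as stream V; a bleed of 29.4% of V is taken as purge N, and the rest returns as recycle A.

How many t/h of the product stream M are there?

1102 t/h

butadiene in D: m_A = 1590×0.778 + (1−0.294)·(1−0.705)·m_A, so m_A = 1237/0.7917 = 1562.4 t/h.
Product M = 0.705×1562.4 = 1101.5 t/h.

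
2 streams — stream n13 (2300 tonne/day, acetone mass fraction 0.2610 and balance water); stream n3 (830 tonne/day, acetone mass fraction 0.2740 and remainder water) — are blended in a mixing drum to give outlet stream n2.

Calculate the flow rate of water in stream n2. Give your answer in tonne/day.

water out = water in = 2300×0.739 + 830×0.726 = 2302.3 tonne/day.

2302 tonne/day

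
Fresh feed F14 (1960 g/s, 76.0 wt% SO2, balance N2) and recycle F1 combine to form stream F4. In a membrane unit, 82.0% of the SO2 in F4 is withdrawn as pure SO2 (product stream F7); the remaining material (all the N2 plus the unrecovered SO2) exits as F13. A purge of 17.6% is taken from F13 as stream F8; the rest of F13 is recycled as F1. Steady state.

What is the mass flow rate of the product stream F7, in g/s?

SO2 in F4: m_A = 1960×0.760 + (1−0.176)·(1−0.820)·m_A, so m_A = 1489.6/0.8517 = 1749 g/s.
Product F7 = 0.820×1749 = 1434.2 g/s.

1434 g/s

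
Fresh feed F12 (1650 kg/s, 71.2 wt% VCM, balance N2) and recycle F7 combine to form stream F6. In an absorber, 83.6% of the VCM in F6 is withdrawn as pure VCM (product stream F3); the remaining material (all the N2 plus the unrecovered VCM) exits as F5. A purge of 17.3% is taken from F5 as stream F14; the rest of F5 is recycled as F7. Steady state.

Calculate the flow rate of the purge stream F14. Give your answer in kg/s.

513.8 kg/s

N2 enters only via F12 and leaves only via the purge: 1650×0.288 = 0.173×(N2 in F5), and the absorber passes all N2, so N2 in F6 = N2 in F5 = 2746.8 kg/s.
VCM in F6: m_A = 1650×0.712 + (1−0.173)·(1−0.836)·m_A, so m_A = 1174.8/0.8644 = 1359.1 kg/s.
F5 = (1−0.836)×1359.1 + 2746.8 = 2969.7 kg/s.
Purge F14 = 0.173×2969.7 = 513.76 kg/s.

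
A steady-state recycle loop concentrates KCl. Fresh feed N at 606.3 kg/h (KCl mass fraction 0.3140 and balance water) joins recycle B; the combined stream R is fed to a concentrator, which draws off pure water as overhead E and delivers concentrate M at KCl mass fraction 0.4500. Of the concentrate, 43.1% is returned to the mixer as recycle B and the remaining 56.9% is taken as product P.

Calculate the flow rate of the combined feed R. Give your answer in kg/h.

926.8 kg/h

Overall KCl balance (none leaves overhead): KCl in fresh feed = KCl in product, i.e. 606.3×0.314 = (1−0.431)·M·0.450.
M = 190.38/(0.450×0.569) = 743.52 kg/h.
Recycle B = 0.431×743.52 = 320.46 kg/h.
Combined feed R = 606.3 + 320.46 = 926.76 kg/h.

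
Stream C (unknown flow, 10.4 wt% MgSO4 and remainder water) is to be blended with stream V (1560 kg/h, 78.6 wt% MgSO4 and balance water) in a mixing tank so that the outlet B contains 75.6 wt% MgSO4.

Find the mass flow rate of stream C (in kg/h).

Let C be the unknown flow. Total out = 1560 + C.
MgSO4 balance: 1226.2 + 0.104·C = 0.756·(1560 + C)
(0.104 − 0.756)·C = 0.756×1560 − 1226.2 = -46.8
C = -46.8 / -0.652 = 71.779 kg/h

71.78 kg/h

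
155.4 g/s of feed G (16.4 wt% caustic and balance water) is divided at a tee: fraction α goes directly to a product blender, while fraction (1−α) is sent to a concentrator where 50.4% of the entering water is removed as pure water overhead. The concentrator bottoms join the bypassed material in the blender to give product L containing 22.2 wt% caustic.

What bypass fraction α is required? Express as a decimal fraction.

0.380

All 155.4×0.164 = 25.486 g/s of caustic reaches L, so L = 25.486/0.222 = 114.8 g/s and vapour = 40.6 g/s.
The evaporator receives (1−α)·155.4 of feed at 0.836 water and removes 0.504 of that water:
0.504×0.836×(1−α)×155.4 = 40.6
(1−α) = 40.6/65.477 = 0.6201;  α = 0.3799.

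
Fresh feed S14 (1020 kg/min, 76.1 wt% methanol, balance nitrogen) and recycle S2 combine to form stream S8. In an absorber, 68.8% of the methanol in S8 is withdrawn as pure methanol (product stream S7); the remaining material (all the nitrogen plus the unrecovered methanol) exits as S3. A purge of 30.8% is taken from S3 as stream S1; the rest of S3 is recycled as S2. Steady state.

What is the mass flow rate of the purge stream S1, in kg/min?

nitrogen enters only via S14 and leaves only via the purge: 1020×0.239 = 0.308×(nitrogen in S3), and the absorber passes all nitrogen, so nitrogen in S8 = nitrogen in S3 = 791.49 kg/min.
methanol in S8: m_A = 1020×0.761 + (1−0.308)·(1−0.688)·m_A, so m_A = 776.22/0.7841 = 989.96 kg/min.
S3 = (1−0.688)×989.96 + 791.49 = 1100.4 kg/min.
Purge S1 = 0.308×1100.4 = 338.91 kg/min.

338.9 kg/min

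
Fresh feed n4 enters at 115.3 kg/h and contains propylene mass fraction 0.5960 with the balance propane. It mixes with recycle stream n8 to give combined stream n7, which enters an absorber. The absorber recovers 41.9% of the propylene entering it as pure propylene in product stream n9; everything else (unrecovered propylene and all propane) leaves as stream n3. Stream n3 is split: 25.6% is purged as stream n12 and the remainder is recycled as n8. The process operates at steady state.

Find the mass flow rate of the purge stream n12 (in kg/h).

propane enters only via n4 and leaves only via the purge: 115.3×0.404 = 0.256×(propane in n3), and the absorber passes all propane, so propane in n7 = propane in n3 = 181.96 kg/h.
propylene in n7: m_A = 115.3×0.596 + (1−0.256)·(1−0.419)·m_A, so m_A = 68.719/0.5677 = 121.04 kg/h.
n3 = (1−0.419)×121.04 + 181.96 = 252.28 kg/h.
Purge n12 = 0.256×252.28 = 64.584 kg/h.

64.58 kg/h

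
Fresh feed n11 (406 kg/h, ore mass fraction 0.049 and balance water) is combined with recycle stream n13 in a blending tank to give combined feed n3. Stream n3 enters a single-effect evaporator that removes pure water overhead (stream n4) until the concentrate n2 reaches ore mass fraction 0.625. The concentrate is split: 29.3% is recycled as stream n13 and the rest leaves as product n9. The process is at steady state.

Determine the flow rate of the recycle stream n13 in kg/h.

Overall ore balance (none leaves overhead): ore in fresh feed = ore in product, i.e. 406×0.049 = (1−0.293)·n2·0.625.
n2 = 19.894/(0.625×0.707) = 45.022 kg/h.
Recycle n13 = 0.293×45.022 = 13.191 kg/h.

13.19 kg/h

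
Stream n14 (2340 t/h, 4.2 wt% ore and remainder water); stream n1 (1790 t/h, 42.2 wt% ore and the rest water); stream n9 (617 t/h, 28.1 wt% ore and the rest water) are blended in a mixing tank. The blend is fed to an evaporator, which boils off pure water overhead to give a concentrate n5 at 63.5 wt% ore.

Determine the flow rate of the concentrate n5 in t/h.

ore entering = 2340×0.042 + 1790×0.422 + 617×0.281 = 1027 t/h.
All ore reports to n5, so n5 = 1027/0.635 = 1617.4 t/h.

1617 t/h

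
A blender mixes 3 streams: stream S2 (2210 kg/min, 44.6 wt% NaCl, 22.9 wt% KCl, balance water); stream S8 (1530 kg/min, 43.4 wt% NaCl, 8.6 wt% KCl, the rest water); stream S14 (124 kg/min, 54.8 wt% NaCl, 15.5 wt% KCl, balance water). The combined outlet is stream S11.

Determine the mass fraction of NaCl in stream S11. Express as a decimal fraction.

Total flow out = 2210 + 1530 + 124 = 3864 kg/min.
NaCl in = 2210×0.446 + 1530×0.434 + 124×0.548 = 1717.6 kg/min.
NaCl mass fraction in S11 = 1717.6/3864 = 0.4445.

0.4445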